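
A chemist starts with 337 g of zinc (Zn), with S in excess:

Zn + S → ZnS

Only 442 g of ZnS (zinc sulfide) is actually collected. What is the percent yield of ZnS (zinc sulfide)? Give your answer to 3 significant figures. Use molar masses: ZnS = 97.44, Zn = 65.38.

88.0 %

n(Zn) = 337.0 g / 65.38 g/mol = 5.154 mol.
From the equation the Zn:ZnS mole ratio is 1:1, so n(ZnS) = 5.154 × 1/1 = 5.154 mol.
Mass of ZnS = 5.154 mol × 97.44 g/mol = 502.3 g.
This is the theoretical yield. Percent yield = 442 g / 502.3 g × 100% = 88.00%.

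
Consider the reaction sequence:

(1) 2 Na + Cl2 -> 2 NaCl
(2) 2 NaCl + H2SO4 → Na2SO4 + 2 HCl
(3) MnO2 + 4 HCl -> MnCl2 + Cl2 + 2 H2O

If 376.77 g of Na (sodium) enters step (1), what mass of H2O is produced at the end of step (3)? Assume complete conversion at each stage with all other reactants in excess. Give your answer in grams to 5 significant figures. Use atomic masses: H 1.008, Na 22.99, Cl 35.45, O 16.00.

147.63 g

M(Na) = 22.99 g/mol.
M(H2O) = 2(1.008) + 16.00 = 18.016 g/mol.
n(Na) = 376.77 / 22.99 = 16.3884 mol.
Reaction (1): Na→NaCl ratio 2:2 ⇒ n(NaCl) = 16.3884 mol.
Reaction (2): NaCl→HCl ratio 2:2 ⇒ n(HCl) = 16.3884 mol.
Reaction (3): HCl→H2O ratio 4:2 ⇒ n(H2O) = 8.19421 mol.
Mass of H2O = 8.19421 × 18.016 = 147.627 g.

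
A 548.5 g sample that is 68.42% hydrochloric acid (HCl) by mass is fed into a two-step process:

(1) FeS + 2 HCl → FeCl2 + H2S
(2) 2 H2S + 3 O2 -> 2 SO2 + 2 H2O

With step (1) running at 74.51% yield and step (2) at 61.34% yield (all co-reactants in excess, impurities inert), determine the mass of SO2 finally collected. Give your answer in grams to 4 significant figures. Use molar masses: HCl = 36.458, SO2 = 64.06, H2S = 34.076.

Pure HCl = 548.5 × 0.6842 = 375.28 g.
n(HCl) = 375.28 / 36.458 = 10.294 mol.
Step 1 (HCl:H2S = 2:1): theoretical n(H2S) = 5.1468 mol; at 74.51% yield, n(H2S) = 3.8349 mol.
Step 2 (H2S:SO2 = 2:2): theoretical n(SO2) = 3.8349 mol, so theoretical mass = 3.8349 × 64.06 = 245.66 g.
At 61.34% yield, actual mass of SO2 = 245.66 × 0.6134 = 150.69 g.

150.7 g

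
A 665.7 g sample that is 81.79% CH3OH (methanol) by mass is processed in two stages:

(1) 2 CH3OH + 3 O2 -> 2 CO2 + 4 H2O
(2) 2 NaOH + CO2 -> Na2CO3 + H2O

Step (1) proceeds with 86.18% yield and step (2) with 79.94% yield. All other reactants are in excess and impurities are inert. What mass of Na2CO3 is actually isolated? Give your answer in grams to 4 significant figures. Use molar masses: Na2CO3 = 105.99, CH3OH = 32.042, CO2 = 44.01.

Pure CH3OH = 665.7 × 0.8179 = 544.48 g.
n(CH3OH) = 544.48 / 32.042 = 16.993 mol.
Step 1 (CH3OH:CO2 = 2:2): theoretical n(CO2) = 16.993 mol; at 86.18% yield, n(CO2) = 14.644 mol.
Step 2 (CO2:Na2CO3 = 1:1): theoretical n(Na2CO3) = 14.644 mol, so theoretical mass = 14.644 × 105.99 = 1552.1 g.
At 79.94% yield, actual mass of Na2CO3 = 1552.1 × 0.7994 = 1240.8 g.

1241 g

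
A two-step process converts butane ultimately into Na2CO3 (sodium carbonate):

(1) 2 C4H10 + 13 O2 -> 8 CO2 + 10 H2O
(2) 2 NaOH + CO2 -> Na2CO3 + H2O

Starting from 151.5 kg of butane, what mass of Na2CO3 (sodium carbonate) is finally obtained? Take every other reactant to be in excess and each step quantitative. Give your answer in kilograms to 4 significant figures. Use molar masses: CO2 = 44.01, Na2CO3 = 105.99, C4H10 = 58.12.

1105 kg

151.5 kg = 151500 g.
n(C4H10) = 151500 / 58.12 = 2606.7 mol.
Step 1 gives a 2:8 ratio of C4H10 to CO2, so n(CO2) = 10427 mol.
In step 2 the CO2:Na2CO3 ratio is 1:1, so n(Na2CO3) = 10427 mol.
Mass of Na2CO3 = 10427 × 105.99 = 1.1051 × 10^6 g = 1105 kg.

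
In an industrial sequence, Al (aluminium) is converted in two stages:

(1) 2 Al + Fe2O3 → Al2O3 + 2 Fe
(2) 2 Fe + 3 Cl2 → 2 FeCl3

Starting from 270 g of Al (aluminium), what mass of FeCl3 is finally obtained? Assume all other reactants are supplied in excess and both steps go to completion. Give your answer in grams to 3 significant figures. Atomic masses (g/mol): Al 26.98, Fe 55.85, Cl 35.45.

M(Al) = 26.98 g/mol.
M(FeCl3) = 55.85 + 3(35.45) = 162.20 g/mol.
n(Al) = 270.0 / 26.98 = 10.01 mol.
Step 1 gives a 2:2 ratio of Al to Fe, so n(Fe) = 10.01 mol.
In step 2 the Fe:FeCl3 ratio is 2:2, so n(FeCl3) = 10.01 mol.
Mass of FeCl3 = 10.01 × 162.20 = 1623 g.

1620 g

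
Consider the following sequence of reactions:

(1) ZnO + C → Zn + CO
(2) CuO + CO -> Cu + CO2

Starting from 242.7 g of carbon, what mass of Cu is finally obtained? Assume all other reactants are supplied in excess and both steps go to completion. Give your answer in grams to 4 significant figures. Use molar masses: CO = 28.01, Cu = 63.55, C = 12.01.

1284 g

n(C) = 242.70 / 12.01 = 20.208 mol.
Step 1 gives a 1:1 ratio of C to CO, so n(CO) = 20.208 mol.
In step 2 the CO:Cu ratio is 1:1, so n(Cu) = 20.208 mol.
Mass of Cu = 20.208 × 63.55 = 1284.2 g.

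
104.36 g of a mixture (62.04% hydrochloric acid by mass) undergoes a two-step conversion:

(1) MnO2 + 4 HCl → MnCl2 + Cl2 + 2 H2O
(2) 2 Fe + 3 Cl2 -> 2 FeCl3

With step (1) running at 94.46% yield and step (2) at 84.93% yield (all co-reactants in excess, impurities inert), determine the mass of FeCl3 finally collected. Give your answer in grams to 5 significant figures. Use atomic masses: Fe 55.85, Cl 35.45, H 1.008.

38.514 g

Pure HCl = 104.36 × 0.6204 = 64.7449 g.
M(HCl) = 1.008 + 35.45 = 36.458 g/mol.
M(FeCl3) = 55.85 + 3(35.45) = 162.20 g/mol.
n(HCl) = 64.7449 / 36.458 = 1.77588 mol.
Step 1 (HCl:Cl2 = 4:1): theoretical n(Cl2) = 0.443969 mol; at 94.46% yield, n(Cl2) = 0.419373 mol.
Step 2 (Cl2:FeCl3 = 3:2): theoretical n(FeCl3) = 0.279582 mol, so theoretical mass = 0.279582 × 162.20 = 45.3483 g.
At 84.93% yield, actual mass of FeCl3 = 45.3483 × 0.8493 = 38.5143 g.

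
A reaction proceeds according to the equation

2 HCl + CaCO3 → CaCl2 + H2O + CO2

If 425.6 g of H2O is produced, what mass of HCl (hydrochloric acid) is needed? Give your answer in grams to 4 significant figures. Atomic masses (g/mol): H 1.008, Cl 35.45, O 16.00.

M(H2O) = 2(1.008) + 16.00 = 18.016 g/mol.
M(HCl) = 1.008 + 35.45 = 36.458 g/mol.
n(H2O) = 425.60 g / 18.016 g/mol = 23.623 mol.
From the equation the H2O:HCl mole ratio is 1:2, so n(HCl) = 23.623 × 2/1 = 47.247 mol.
Mass of HCl = 47.247 mol × 36.458 g/mol = 1722.5 g.

1723 g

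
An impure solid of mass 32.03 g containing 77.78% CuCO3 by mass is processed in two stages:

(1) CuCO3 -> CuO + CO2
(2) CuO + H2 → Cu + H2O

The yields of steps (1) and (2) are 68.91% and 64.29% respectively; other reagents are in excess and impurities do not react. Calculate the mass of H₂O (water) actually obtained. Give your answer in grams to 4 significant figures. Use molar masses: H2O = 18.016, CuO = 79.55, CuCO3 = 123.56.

Pure CuCO3 = 32.03 × 0.7778 = 24.913 g.
n(CuCO3) = 24.913 / 123.56 = 0.20163 mol.
Step 1 (CuCO3:CuO = 1:1): theoretical n(CuO) = 0.20163 mol; at 68.91% yield, n(CuO) = 0.13894 mol.
Step 2 (CuO:H2O = 1:1): theoretical n(H2O) = 0.13894 mol, so theoretical mass = 0.13894 × 18.016 = 2.5032 g.
At 64.29% yield, actual mass of H2O = 2.5032 × 0.6429 = 1.6093 g.

1.609 g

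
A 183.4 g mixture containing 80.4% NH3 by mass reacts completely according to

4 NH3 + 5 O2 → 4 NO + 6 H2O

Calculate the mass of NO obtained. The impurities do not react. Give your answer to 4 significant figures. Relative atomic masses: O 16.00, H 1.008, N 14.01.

Mass of pure NH3 = 183.4 g × 0.804 = 147.45 g.
M(NH3) = 14.01 + 3(1.008) = 17.034 g/mol.
M(NO) = 14.01 + 16.00 = 30.01 g/mol.
n(NH3) = 147.45 g / 17.034 g/mol = 8.6564 mol.
From the equation the NH3:NO mole ratio is 4:4, so n(NO) = 8.6564 × 4/4 = 8.6564 mol.
Mass of NO = 8.6564 mol × 30.01 g/mol = 259.78 g.

259.8 g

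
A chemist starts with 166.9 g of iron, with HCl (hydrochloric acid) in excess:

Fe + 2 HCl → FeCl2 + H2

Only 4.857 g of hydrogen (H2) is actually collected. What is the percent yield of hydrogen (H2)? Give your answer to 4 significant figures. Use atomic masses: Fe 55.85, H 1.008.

M(Fe) = 55.85 g/mol.
M(H2) = 2(1.008) = 2.016 g/mol.
n(Fe) = 166.90 g / 55.85 g/mol = 2.9884 mol.
From the equation the Fe:H2 mole ratio is 1:1, so n(H2) = 2.9884 × 1/1 = 2.9884 mol.
Mass of H2 = 2.9884 mol × 2.016 g/mol = 6.0245 g.
This is the theoretical yield. Percent yield = 4.857 g / 6.0245 g × 100% = 80.620%.

80.62 %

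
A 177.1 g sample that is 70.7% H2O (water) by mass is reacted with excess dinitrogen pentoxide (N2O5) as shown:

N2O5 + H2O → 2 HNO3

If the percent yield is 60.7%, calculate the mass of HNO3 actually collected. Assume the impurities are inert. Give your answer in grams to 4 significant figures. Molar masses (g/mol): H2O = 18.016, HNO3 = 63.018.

Pure H2O available = 177.1 g × 0.707 = 125.21 g.
n(H2O) = 125.21 g / 18.016 g/mol = 6.9499 mol.
From the equation the H2O:HNO3 mole ratio is 1:2, so n(HNO3) = 6.9499 × 2/1 = 13.900 mol.
Mass of HNO3 = 13.900 mol × 63.018 g/mol = 875.94 g.
Actual mass collected = 875.94 g × 0.607 = 531.70 g.

531.7 g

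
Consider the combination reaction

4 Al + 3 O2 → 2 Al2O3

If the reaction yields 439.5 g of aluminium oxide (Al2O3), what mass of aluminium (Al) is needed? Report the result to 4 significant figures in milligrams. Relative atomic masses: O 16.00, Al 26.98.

232600 mg

M(Al2O3) = 2(26.98) + 3(16.00) = 101.96 g/mol.
M(Al) = 26.98 g/mol.
n(Al2O3) = 439.50 g / 101.96 g/mol = 4.3105 mol.
From the equation the Al2O3:Al mole ratio is 2:4, so n(Al) = 4.3105 × 4/2 = 8.6210 mol.
Mass of Al = 8.6210 mol × 26.98 g/mol = 232.60 g.
Converting to mg: 232.60 g = 232600 mg.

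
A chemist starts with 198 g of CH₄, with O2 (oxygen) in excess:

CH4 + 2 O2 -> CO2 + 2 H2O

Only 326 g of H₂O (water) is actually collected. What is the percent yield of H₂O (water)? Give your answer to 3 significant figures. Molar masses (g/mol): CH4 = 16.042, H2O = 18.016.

n(CH4) = 198.0 g / 16.042 g/mol = 12.34 mol.
From the equation the CH4:H2O mole ratio is 1:2, so n(H2O) = 12.34 × 2/1 = 24.69 mol.
Mass of H2O = 24.69 mol × 18.016 g/mol = 444.7 g.
This is the theoretical yield. Percent yield = 326 g / 444.7 g × 100% = 73.30%.

73.3 %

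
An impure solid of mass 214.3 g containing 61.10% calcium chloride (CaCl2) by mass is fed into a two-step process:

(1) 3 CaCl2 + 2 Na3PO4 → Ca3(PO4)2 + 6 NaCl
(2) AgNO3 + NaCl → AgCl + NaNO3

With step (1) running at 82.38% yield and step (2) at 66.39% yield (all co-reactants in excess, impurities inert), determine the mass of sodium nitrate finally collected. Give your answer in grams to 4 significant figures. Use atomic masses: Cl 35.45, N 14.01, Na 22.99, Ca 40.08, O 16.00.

Pure CaCl2 = 214.3 × 0.6110 = 130.94 g.
M(CaCl2) = 40.08 + 2(35.45) = 110.98 g/mol.
M(NaNO3) = 22.99 + 14.01 + 3(16.00) = 85.00 g/mol.
n(CaCl2) = 130.94 / 110.98 = 1.1798 mol.
Step 1 (CaCl2:NaCl = 3:6): theoretical n(NaCl) = 2.3597 mol; at 82.38% yield, n(NaCl) = 1.9439 mol.
Step 2 (NaCl:NaNO3 = 1:1): theoretical n(NaNO3) = 1.9439 mol, so theoretical mass = 1.9439 × 85.00 = 165.23 g.
At 66.39% yield, actual mass of NaNO3 = 165.23 × 0.6639 = 109.70 g.

109.7 g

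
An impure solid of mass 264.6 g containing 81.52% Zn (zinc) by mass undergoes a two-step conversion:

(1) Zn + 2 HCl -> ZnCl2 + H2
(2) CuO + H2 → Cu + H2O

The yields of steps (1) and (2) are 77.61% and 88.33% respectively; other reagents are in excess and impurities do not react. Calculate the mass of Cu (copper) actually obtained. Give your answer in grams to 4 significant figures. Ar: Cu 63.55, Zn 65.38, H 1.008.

143.7 g

Pure Zn = 264.6 × 0.8152 = 215.70 g.
M(Zn) = 65.38 g/mol.
M(Cu) = 63.55 g/mol.
n(Zn) = 215.70 / 65.38 = 3.2992 mol.
Step 1 (Zn:H2 = 1:1): theoretical n(H2) = 3.2992 mol; at 77.61% yield, n(H2) = 2.5605 mol.
Step 2 (H2:Cu = 1:1): theoretical n(Cu) = 2.5605 mol, so theoretical mass = 2.5605 × 63.55 = 162.72 g.
At 88.33% yield, actual mass of Cu = 162.72 × 0.8833 = 143.73 g.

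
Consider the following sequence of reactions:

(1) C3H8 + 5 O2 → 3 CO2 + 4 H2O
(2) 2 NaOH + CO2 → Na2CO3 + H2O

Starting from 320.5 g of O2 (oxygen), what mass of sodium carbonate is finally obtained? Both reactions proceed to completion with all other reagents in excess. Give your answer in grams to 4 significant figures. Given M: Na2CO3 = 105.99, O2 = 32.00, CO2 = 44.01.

636.9 g

n(O2) = 320.50 / 32.00 = 10.016 mol.
Step 1 gives a 5:3 ratio of O2 to CO2, so n(CO2) = 6.0094 mol.
In step 2 the CO2:Na2CO3 ratio is 1:1, so n(Na2CO3) = 6.0094 mol.
Mass of Na2CO3 = 6.0094 × 105.99 = 636.93 g.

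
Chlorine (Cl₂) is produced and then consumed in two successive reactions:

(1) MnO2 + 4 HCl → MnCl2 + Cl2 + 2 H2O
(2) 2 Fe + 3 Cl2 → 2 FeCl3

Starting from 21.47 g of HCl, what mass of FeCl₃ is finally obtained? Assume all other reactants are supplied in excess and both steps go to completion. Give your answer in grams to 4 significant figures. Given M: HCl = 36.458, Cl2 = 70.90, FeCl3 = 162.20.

n(HCl) = 21.470 / 36.458 = 0.58890 mol.
Step 1 gives a 4:1 ratio of HCl to Cl2, so n(Cl2) = 0.14722 mol.
In step 2 the Cl2:FeCl3 ratio is 3:2, so n(FeCl3) = 0.098149 mol.
Mass of FeCl3 = 0.098149 × 162.20 = 15.920 g.

15.92 g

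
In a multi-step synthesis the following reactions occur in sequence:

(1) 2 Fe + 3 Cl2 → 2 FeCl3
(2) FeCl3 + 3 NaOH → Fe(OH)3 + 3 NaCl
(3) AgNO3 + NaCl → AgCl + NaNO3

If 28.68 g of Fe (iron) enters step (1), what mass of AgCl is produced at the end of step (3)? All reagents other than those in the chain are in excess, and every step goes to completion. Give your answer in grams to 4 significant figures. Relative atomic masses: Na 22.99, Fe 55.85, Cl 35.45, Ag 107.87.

M(Fe) = 55.85 g/mol.
M(AgCl) = 107.87 + 35.45 = 143.32 g/mol.
n(Fe) = 28.68 / 55.85 = 0.51352 mol.
Reaction (1): Fe→FeCl3 ratio 2:2 ⇒ n(FeCl3) = 0.51352 mol.
Reaction (2): FeCl3→NaCl ratio 1:3 ⇒ n(NaCl) = 1.5406 mol.
Reaction (3): NaCl→AgCl ratio 1:1 ⇒ n(AgCl) = 1.5406 mol.
Mass of AgCl = 1.5406 × 143.32 = 220.79 g.

220.8 g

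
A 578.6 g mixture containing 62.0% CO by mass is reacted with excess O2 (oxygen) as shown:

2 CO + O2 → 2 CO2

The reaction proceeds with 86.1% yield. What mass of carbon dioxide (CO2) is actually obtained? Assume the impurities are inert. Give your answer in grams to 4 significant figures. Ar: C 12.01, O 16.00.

485.3 g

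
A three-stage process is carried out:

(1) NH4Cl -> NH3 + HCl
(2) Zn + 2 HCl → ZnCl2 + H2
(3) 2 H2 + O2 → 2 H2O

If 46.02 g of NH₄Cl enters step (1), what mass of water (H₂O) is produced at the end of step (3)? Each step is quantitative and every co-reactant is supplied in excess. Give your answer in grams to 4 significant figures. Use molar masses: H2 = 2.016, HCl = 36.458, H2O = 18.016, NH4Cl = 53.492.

n(NH4Cl) = 46.02 / 53.492 = 0.86032 mol.
Reaction (1): NH4Cl→HCl ratio 1:1 ⇒ n(HCl) = 0.86032 mol.
Reaction (2): HCl→H2 ratio 2:1 ⇒ n(H2) = 0.43016 mol.
Reaction (3): H2→H2O ratio 2:2 ⇒ n(H2O) = 0.43016 mol.
Mass of H2O = 0.43016 × 18.016 = 7.7497 g.

7.750 g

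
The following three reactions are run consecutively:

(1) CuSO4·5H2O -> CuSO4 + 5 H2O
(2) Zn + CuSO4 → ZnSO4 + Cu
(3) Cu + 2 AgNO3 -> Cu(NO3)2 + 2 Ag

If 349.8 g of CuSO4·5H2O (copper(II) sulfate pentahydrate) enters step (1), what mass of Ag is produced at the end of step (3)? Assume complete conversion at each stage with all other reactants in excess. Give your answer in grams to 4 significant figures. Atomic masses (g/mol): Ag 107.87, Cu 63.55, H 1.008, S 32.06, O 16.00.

M(CuSO4·5H2O) = 63.55 + 32.06 + 9(16.00) + 10(1.008) = 249.69 g/mol.
M(Ag) = 107.87 g/mol.
n(CuSO4·5H2O) = 349.8 / 249.69 = 1.4009 mol.
Reaction (1): CuSO4·5H2O→CuSO4 ratio 1:1 ⇒ n(CuSO4) = 1.4009 mol.
Reaction (2): CuSO4→Cu ratio 1:1 ⇒ n(Cu) = 1.4009 mol.
Reaction (3): Cu→Ag ratio 1:2 ⇒ n(Ag) = 2.8019 mol.
Mass of Ag = 2.8019 × 107.87 = 302.24 g.

302.2 g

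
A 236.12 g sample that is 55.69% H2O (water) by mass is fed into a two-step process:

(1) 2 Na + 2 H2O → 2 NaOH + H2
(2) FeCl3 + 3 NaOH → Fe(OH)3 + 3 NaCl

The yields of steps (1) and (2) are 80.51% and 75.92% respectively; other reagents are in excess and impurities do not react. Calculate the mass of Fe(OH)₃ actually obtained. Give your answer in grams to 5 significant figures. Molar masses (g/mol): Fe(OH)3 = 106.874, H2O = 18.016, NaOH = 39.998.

Pure H2O = 236.12 × 0.5569 = 131.495 g.
n(H2O) = 131.495 / 18.016 = 7.29880 mol.
Step 1 (H2O:NaOH = 2:2): theoretical n(NaOH) = 7.29880 mol; at 80.51% yield, n(NaOH) = 5.87627 mol.
Step 2 (NaOH:Fe(OH)3 = 3:1): theoretical n(Fe(OH)3) = 1.95876 mol, so theoretical mass = 1.95876 × 106.874 = 209.340 g.
At 75.92% yield, actual mass of Fe(OH)3 = 209.340 × 0.7592 = 158.931 g.

158.93 g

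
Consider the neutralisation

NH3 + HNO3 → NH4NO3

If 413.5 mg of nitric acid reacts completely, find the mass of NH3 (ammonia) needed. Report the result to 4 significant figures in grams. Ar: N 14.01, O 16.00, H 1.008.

M(HNO3) = 1.008 + 14.01 + 3(16.00) = 63.018 g/mol.
M(NH3) = 14.01 + 3(1.008) = 17.034 g/mol.
Convert: 413.5 mg = 0.41350 g.
n(HNO3) = 0.41350 g / 63.018 g/mol = 0.0065616 mol.
From the equation the HNO3:NH3 mole ratio is 1:1, so n(NH3) = 0.0065616 × 1/1 = 0.0065616 mol.
Mass of NH3 = 0.0065616 mol × 17.034 g/mol = 0.11177 g.

0.1118 g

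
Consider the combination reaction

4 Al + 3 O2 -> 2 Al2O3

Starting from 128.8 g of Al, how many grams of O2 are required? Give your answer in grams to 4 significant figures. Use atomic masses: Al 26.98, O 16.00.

M(Al) = 26.98 g/mol.
M(O2) = 2(16.00) = 32.00 g/mol.
n(Al) = 128.80 g / 26.98 g/mol = 4.7739 mol.
From the equation the Al:O2 mole ratio is 4:3, so n(O2) = 4.7739 × 3/4 = 3.5804 mol.
Mass of O2 = 3.5804 mol × 32.00 g/mol = 114.57 g.

114.6 g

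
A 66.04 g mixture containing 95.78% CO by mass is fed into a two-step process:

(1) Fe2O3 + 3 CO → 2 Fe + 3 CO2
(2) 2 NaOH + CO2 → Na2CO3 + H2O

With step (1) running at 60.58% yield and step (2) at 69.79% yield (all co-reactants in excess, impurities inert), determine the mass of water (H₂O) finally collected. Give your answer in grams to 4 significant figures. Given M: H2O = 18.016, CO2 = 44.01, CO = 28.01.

17.20 g

Pure CO = 66.04 × 0.9578 = 63.253 g.
n(CO) = 63.253 / 28.01 = 2.2582 mol.
Step 1 (CO:CO2 = 3:3): theoretical n(CO2) = 2.2582 mol; at 60.58% yield, n(CO2) = 1.3680 mol.
Step 2 (CO2:H2O = 1:1): theoretical n(H2O) = 1.3680 mol, so theoretical mass = 1.3680 × 18.016 = 24.647 g.
At 69.79% yield, actual mass of H2O = 24.647 × 0.6979 = 17.201 g.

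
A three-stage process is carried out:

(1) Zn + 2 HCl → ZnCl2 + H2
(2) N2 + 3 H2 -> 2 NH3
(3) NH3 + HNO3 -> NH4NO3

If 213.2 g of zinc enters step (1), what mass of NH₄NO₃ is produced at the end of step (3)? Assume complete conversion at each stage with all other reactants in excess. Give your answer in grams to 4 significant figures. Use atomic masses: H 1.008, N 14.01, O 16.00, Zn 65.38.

174.0 g

M(Zn) = 65.38 g/mol.
M(NH4NO3) = 2(14.01) + 4(1.008) + 3(16.00) = 80.052 g/mol.
n(Zn) = 213.2 / 65.38 = 3.2609 mol.
Reaction (1): Zn→H2 ratio 1:1 ⇒ n(H2) = 3.2609 mol.
Reaction (2): H2→NH3 ratio 3:2 ⇒ n(NH3) = 2.1740 mol.
Reaction (3): NH3→NH4NO3 ratio 1:1 ⇒ n(NH4NO3) = 2.1740 mol.
Mass of NH4NO3 = 2.1740 × 80.052 = 174.03 g.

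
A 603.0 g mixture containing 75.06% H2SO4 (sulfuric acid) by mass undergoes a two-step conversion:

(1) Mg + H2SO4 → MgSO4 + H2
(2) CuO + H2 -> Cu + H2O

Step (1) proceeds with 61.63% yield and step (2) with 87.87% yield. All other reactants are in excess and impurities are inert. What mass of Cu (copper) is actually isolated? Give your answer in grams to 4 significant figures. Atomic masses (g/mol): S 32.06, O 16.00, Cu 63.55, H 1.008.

158.8 g

Pure H2SO4 = 603.0 × 0.7506 = 452.61 g.
M(H2SO4) = 2(1.008) + 32.06 + 4(16.00) = 98.076 g/mol.
M(Cu) = 63.55 g/mol.
n(H2SO4) = 452.61 / 98.076 = 4.6149 mol.
Step 1 (H2SO4:H2 = 1:1): theoretical n(H2) = 4.6149 mol; at 61.63% yield, n(H2) = 2.8442 mol.
Step 2 (H2:Cu = 1:1): theoretical n(Cu) = 2.8442 mol, so theoretical mass = 2.8442 × 63.55 = 180.75 g.
At 87.87% yield, actual mass of Cu = 180.75 × 0.8787 = 158.82 g.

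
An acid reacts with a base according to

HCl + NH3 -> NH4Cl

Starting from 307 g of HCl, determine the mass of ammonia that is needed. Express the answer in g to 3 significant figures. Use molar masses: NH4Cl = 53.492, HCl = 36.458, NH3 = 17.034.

n(HCl) = 307.0 g / 36.458 g/mol = 8.421 mol.
From the equation the HCl:NH3 mole ratio is 1:1, so n(NH3) = 8.421 × 1/1 = 8.421 mol.
Mass of NH3 = 8.421 mol × 17.034 g/mol = 143.4 g.

143 g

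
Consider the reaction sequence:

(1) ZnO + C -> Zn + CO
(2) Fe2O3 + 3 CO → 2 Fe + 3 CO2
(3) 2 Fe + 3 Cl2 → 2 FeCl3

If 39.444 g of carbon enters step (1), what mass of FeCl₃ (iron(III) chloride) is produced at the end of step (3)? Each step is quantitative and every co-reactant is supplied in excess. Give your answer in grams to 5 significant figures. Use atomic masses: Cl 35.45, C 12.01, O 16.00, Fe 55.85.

355.14 g

M(C) = 12.01 g/mol.
M(FeCl3) = 55.85 + 3(35.45) = 162.20 g/mol.
n(C) = 39.444 / 12.01 = 3.28426 mol.
Reaction (1): C→CO ratio 1:1 ⇒ n(CO) = 3.28426 mol.
Reaction (2): CO→Fe ratio 3:2 ⇒ n(Fe) = 2.18951 mol.
Reaction (3): Fe→FeCl3 ratio 2:2 ⇒ n(FeCl3) = 2.18951 mol.
Mass of FeCl3 = 2.18951 × 162.20 = 355.138 g.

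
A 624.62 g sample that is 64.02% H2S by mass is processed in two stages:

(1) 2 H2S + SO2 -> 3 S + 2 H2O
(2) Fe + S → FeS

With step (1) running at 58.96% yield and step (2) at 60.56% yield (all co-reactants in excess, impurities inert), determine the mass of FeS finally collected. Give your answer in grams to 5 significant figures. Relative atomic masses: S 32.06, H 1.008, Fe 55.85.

552.53 g

Pure H2S = 624.62 × 0.6402 = 399.882 g.
M(H2S) = 2(1.008) + 32.06 = 34.076 g/mol.
M(FeS) = 55.85 + 32.06 = 87.91 g/mol.
n(H2S) = 399.882 / 34.076 = 11.7350 mol.
Step 1 (H2S:S = 2:3): theoretical n(S) = 17.6025 mol; at 58.96% yield, n(S) = 10.3784 mol.
Step 2 (S:FeS = 1:1): theoretical n(FeS) = 10.3784 mol, so theoretical mass = 10.3784 × 87.91 = 912.368 g.
At 60.56% yield, actual mass of FeS = 912.368 × 0.6056 = 552.530 g.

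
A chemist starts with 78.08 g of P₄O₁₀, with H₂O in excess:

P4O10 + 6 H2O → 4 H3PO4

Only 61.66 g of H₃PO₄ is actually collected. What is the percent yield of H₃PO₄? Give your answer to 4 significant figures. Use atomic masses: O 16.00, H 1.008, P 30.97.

M(P4O10) = 4(30.97) + 10(16.00) = 283.88 g/mol.
M(H3PO4) = 3(1.008) + 30.97 + 4(16.00) = 97.994 g/mol.
n(P4O10) = 78.080 g / 283.88 g/mol = 0.27505 mol.
From the equation the P4O10:H3PO4 mole ratio is 1:4, so n(H3PO4) = 0.27505 × 4/1 = 1.1002 mol.
Mass of H3PO4 = 1.1002 mol × 97.994 g/mol = 107.81 g.
This is the theoretical yield. Percent yield = 61.66 g / 107.81 g × 100% = 57.192%.

57.19 %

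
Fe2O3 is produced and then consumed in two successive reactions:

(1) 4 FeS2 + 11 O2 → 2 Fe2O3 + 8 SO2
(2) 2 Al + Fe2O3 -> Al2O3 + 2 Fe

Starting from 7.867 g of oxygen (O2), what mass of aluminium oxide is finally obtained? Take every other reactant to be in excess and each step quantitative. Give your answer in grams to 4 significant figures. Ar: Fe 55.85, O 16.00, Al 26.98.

4.557 g

M(O2) = 2(16.00) = 32.00 g/mol.
M(Al2O3) = 2(26.98) + 3(16.00) = 101.96 g/mol.
n(O2) = 7.8670 / 32.00 = 0.24584 mol.
Step 1 gives a 11:2 ratio of O2 to Fe2O3, so n(Fe2O3) = 0.044699 mol.
In step 2 the Fe2O3:Al2O3 ratio is 1:1, so n(Al2O3) = 0.044699 mol.
Mass of Al2O3 = 0.044699 × 101.96 = 4.5575 g.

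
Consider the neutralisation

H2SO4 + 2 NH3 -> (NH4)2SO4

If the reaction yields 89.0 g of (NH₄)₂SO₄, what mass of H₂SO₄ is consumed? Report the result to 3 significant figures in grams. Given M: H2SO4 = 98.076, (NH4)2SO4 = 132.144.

n((NH4)2SO4) = 89.00 g / 132.144 g/mol = 0.6735 mol.
From the equation the (NH4)2SO4:H2SO4 mole ratio is 1:1, so n(H2SO4) = 0.6735 × 1/1 = 0.6735 mol.
Mass of H2SO4 = 0.6735 mol × 98.076 g/mol = 66.05 g.

66.1 g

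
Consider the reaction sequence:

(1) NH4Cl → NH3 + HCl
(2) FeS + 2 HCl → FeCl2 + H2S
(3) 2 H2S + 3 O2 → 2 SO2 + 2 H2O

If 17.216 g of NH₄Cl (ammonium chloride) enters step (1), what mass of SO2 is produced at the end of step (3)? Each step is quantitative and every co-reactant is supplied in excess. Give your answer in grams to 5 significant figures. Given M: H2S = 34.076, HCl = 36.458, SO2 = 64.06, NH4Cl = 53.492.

n(NH4Cl) = 17.216 / 53.492 = 0.321843 mol.
Reaction (1): NH4Cl→HCl ratio 1:1 ⇒ n(HCl) = 0.321843 mol.
Reaction (2): HCl→H2S ratio 2:1 ⇒ n(H2S) = 0.160921 mol.
Reaction (3): H2S→SO2 ratio 2:2 ⇒ n(SO2) = 0.160921 mol.
Mass of SO2 = 0.160921 × 64.06 = 10.3086 g.

10.309 g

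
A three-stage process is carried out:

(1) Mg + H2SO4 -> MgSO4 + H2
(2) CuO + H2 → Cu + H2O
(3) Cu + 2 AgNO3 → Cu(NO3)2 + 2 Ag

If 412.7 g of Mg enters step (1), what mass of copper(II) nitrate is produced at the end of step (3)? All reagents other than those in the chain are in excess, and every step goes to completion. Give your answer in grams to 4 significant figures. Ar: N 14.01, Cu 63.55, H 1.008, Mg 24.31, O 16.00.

3184 g

M(Mg) = 24.31 g/mol.
M(Cu(NO3)2) = 63.55 + 2(14.01) + 6(16.00) = 187.57 g/mol.
n(Mg) = 412.7 / 24.31 = 16.977 mol.
Reaction (1): Mg→H2 ratio 1:1 ⇒ n(H2) = 16.977 mol.
Reaction (2): H2→Cu ratio 1:1 ⇒ n(Cu) = 16.977 mol.
Reaction (3): Cu→Cu(NO3)2 ratio 1:1 ⇒ n(Cu(NO3)2) = 16.977 mol.
Mass of Cu(NO3)2 = 16.977 × 187.57 = 3184.3 g.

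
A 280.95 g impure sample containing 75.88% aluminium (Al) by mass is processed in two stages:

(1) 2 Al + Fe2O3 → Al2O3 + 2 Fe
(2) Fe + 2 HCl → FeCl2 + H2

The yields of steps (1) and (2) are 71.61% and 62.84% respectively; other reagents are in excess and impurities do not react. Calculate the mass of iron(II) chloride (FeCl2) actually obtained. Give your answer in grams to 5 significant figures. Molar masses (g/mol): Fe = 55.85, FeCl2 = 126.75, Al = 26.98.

450.68 g

Pure Al = 280.95 × 0.7588 = 213.185 g.
n(Al) = 213.185 / 26.98 = 7.90159 mol.
Step 1 (Al:Fe = 2:2): theoretical n(Fe) = 7.90159 mol; at 71.61% yield, n(Fe) = 5.65833 mol.
Step 2 (Fe:FeCl2 = 1:1): theoretical n(FeCl2) = 5.65833 mol, so theoretical mass = 5.65833 × 126.75 = 717.193 g.
At 62.84% yield, actual mass of FeCl2 = 717.193 × 0.6284 = 450.684 g.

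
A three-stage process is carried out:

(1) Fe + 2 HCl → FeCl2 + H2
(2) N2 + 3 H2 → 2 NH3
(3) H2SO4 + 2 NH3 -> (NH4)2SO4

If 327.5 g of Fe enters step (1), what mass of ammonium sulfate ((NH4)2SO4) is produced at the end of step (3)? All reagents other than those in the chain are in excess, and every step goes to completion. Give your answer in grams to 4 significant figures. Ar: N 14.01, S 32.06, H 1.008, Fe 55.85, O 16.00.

M(Fe) = 55.85 g/mol.
M((NH4)2SO4) = 2(14.01) + 8(1.008) + 32.06 + 4(16.00) = 132.144 g/mol.
n(Fe) = 327.5 / 55.85 = 5.8639 mol.
Reaction (1): Fe→H2 ratio 1:1 ⇒ n(H2) = 5.8639 mol.
Reaction (2): H2→NH3 ratio 3:2 ⇒ n(NH3) = 3.9093 mol.
Reaction (3): NH3→(NH4)2SO4 ratio 2:1 ⇒ n((NH4)2SO4) = 1.9546 mol.
Mass of (NH4)2SO4 = 1.9546 × 132.144 = 258.29 g.

258.3 g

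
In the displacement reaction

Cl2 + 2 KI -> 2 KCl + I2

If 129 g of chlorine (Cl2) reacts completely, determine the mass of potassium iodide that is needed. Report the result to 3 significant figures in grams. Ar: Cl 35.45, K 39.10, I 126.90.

604 g

M(Cl2) = 2(35.45) = 70.90 g/mol.
M(KI) = 39.10 + 126.90 = 166.00 g/mol.
n(Cl2) = 129.0 g / 70.90 g/mol = 1.819 mol.
From the equation the Cl2:KI mole ratio is 1:2, so n(KI) = 1.819 × 2/1 = 3.639 mol.
Mass of KI = 3.639 mol × 166.00 g/mol = 604.1 g.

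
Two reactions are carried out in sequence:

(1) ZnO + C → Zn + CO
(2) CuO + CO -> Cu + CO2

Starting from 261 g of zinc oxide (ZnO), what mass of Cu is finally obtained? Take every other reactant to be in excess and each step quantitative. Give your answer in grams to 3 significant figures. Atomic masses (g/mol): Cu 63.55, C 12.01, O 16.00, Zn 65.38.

204 g

M(ZnO) = 65.38 + 16.00 = 81.38 g/mol.
M(Cu) = 63.55 g/mol.
n(ZnO) = 261.0 / 81.38 = 3.207 mol.
Step 1 gives a 1:1 ratio of ZnO to CO, so n(CO) = 3.207 mol.
In step 2 the CO:Cu ratio is 1:1, so n(Cu) = 3.207 mol.
Mass of Cu = 3.207 × 63.55 = 203.8 g.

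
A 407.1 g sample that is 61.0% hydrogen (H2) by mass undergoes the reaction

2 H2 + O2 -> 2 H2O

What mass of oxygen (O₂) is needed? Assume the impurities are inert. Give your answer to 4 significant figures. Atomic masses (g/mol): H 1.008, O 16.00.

Mass of pure H2 = 407.1 g × 0.610 = 248.33 g.
M(H2) = 2(1.008) = 2.016 g/mol.
M(O2) = 2(16.00) = 32.00 g/mol.
n(H2) = 248.33 g / 2.016 g/mol = 123.18 mol.
From the equation the H2:O2 mole ratio is 2:1, so n(O2) = 123.18 × 1/2 = 61.590 mol.
Mass of O2 = 61.590 mol × 32.00 g/mol = 1970.9 g.

1971 g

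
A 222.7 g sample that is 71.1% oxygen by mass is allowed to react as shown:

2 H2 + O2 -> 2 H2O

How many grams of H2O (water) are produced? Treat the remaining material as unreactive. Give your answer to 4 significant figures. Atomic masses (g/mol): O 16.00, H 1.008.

Mass of pure O2 = 222.7 g × 0.711 = 158.34 g.
M(O2) = 2(16.00) = 32.00 g/mol.
M(H2O) = 2(1.008) + 16.00 = 18.016 g/mol.
n(O2) = 158.34 g / 32.00 g/mol = 4.9481 mol.
From the equation the O2:H2O mole ratio is 1:2, so n(H2O) = 4.9481 × 2/1 = 9.8962 mol.
Mass of H2O = 9.8962 mol × 18.016 g/mol = 178.29 g.

178.3 g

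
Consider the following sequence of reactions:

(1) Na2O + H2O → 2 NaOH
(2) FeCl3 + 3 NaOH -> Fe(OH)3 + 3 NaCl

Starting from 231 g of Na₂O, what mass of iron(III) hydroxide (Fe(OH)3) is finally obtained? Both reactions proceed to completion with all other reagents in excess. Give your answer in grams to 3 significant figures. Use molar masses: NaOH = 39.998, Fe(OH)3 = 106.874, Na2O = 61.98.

n(Na2O) = 231.0 / 61.98 = 3.727 mol.
Step 1 gives a 1:2 ratio of Na2O to NaOH, so n(NaOH) = 7.454 mol.
In step 2 the NaOH:Fe(OH)3 ratio is 3:1, so n(Fe(OH)3) = 2.485 mol.
Mass of Fe(OH)3 = 2.485 × 106.874 = 265.5 g.

266 g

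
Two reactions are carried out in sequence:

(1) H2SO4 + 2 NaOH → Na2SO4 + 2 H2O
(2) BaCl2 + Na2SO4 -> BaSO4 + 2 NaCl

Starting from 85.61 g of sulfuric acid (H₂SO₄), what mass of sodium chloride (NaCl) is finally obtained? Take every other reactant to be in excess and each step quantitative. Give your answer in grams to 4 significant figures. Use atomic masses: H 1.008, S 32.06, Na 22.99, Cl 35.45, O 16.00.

M(H2SO4) = 2(1.008) + 32.06 + 4(16.00) = 98.076 g/mol.
M(NaCl) = 22.99 + 35.45 = 58.44 g/mol.
n(H2SO4) = 85.610 / 98.076 = 0.87289 mol.
Step 1 gives a 1:1 ratio of H2SO4 to Na2SO4, so n(Na2SO4) = 0.87289 mol.
In step 2 the Na2SO4:NaCl ratio is 1:2, so n(NaCl) = 1.7458 mol.
Mass of NaCl = 1.7458 × 58.44 = 102.02 g.

102.0 g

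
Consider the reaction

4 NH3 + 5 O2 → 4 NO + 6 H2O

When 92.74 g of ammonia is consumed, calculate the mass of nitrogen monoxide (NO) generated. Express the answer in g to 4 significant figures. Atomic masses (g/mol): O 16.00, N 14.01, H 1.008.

163.4 g

M(NH3) = 14.01 + 3(1.008) = 17.034 g/mol.
M(NO) = 14.01 + 16.00 = 30.01 g/mol.
n(NH3) = 92.740 g / 17.034 g/mol = 5.4444 mol.
From the equation the NH3:NO mole ratio is 4:4, so n(NO) = 5.4444 × 4/4 = 5.4444 mol.
Mass of NO = 5.4444 mol × 30.01 g/mol = 163.39 g.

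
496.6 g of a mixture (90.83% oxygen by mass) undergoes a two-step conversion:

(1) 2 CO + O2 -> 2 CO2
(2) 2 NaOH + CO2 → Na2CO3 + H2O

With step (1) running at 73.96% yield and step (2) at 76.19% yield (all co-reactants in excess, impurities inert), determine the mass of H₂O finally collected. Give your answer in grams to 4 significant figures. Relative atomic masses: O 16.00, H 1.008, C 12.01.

286.2 g

Pure O2 = 496.6 × 0.9083 = 451.06 g.
M(O2) = 2(16.00) = 32.00 g/mol.
M(H2O) = 2(1.008) + 16.00 = 18.016 g/mol.
n(O2) = 451.06 / 32.00 = 14.096 mol.
Step 1 (O2:CO2 = 1:2): theoretical n(CO2) = 28.191 mol; at 73.96% yield, n(CO2) = 20.850 mol.
Step 2 (CO2:H2O = 1:1): theoretical n(H2O) = 20.850 mol, so theoretical mass = 20.850 × 18.016 = 375.64 g.
At 76.19% yield, actual mass of H2O = 375.64 × 0.7619 = 286.20 g.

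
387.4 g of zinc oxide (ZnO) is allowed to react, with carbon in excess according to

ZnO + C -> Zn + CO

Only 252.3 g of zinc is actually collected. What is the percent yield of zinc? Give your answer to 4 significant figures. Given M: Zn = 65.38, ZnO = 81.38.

n(ZnO) = 387.40 g / 81.38 g/mol = 4.7604 mol.
From the equation the ZnO:Zn mole ratio is 1:1, so n(Zn) = 4.7604 × 1/1 = 4.7604 mol.
Mass of Zn = 4.7604 mol × 65.38 g/mol = 311.23 g.
This is the theoretical yield. Percent yield = 252.3 g / 311.23 g × 100% = 81.064%.

81.06 %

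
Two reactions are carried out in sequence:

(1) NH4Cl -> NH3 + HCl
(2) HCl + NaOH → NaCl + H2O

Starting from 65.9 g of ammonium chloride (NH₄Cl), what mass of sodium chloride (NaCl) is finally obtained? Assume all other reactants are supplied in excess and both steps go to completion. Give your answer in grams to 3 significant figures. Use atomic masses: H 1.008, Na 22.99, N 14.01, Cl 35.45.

M(NH4Cl) = 14.01 + 4(1.008) + 35.45 = 53.492 g/mol.
M(NaCl) = 22.99 + 35.45 = 58.44 g/mol.
n(NH4Cl) = 65.90 / 53.492 = 1.232 mol.
Step 1 gives a 1:1 ratio of NH4Cl to HCl, so n(HCl) = 1.232 mol.
In step 2 the HCl:NaCl ratio is 1:1, so n(NaCl) = 1.232 mol.
Mass of NaCl = 1.232 × 58.44 = 72.00 g.

72.0 g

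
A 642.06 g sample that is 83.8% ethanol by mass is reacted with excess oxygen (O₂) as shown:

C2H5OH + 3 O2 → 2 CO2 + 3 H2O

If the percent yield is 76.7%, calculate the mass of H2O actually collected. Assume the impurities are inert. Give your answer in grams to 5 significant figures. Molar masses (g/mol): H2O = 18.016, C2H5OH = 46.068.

Pure C2H5OH available = 642.06 g × 0.838 = 538.046 g.
n(C2H5OH) = 538.046 g / 46.068 g/mol = 11.6794 mol.
From the equation the C2H5OH:H2O mole ratio is 1:3, so n(H2O) = 11.6794 × 3/1 = 35.0382 mol.
Mass of H2O = 35.0382 mol × 18.016 g/mol = 631.248 g.
Actual mass collected = 631.248 g × 0.767 = 484.167 g.

484.17 g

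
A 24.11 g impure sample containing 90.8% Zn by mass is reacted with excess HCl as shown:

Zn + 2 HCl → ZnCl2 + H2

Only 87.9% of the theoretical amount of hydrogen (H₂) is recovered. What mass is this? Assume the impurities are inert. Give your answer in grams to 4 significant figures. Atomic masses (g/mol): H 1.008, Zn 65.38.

Pure Zn available = 24.11 g × 0.908 = 21.892 g.
M(Zn) = 65.38 g/mol.
M(H2) = 2(1.008) = 2.016 g/mol.
n(Zn) = 21.892 g / 65.38 g/mol = 0.33484 mol.
From the equation the Zn:H2 mole ratio is 1:1, so n(H2) = 0.33484 × 1/1 = 0.33484 mol.
Mass of H2 = 0.33484 mol × 2.016 g/mol = 0.67504 g.
Actual mass collected = 0.67504 g × 0.879 = 0.59336 g.

0.5934 g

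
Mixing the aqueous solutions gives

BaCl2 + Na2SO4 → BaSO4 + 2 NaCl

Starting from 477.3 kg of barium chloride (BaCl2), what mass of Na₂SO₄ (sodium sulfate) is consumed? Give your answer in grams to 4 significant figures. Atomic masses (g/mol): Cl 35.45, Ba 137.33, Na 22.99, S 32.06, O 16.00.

M(BaCl2) = 137.33 + 2(35.45) = 208.23 g/mol.
M(Na2SO4) = 2(22.99) + 32.06 + 4(16.00) = 142.04 g/mol.
Convert: 477.3 kg = 477300 g.
n(BaCl2) = 477300 g / 208.23 g/mol = 2292.2 mol.
From the equation the BaCl2:Na2SO4 mole ratio is 1:1, so n(Na2SO4) = 2292.2 × 1/1 = 2292.2 mol.
Mass of Na2SO4 = 2292.2 mol × 142.04 g/mol = 325580 g.

325600 g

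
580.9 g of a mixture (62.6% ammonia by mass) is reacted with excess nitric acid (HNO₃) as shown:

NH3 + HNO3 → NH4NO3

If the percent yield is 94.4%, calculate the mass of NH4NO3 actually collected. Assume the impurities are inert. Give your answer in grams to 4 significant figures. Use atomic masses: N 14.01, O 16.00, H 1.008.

Pure NH3 available = 580.9 g × 0.626 = 363.64 g.
M(NH3) = 14.01 + 3(1.008) = 17.034 g/mol.
M(NH4NO3) = 2(14.01) + 4(1.008) + 3(16.00) = 80.052 g/mol.
n(NH3) = 363.64 g / 17.034 g/mol = 21.348 mol.
From the equation the NH3:NH4NO3 mole ratio is 1:1, so n(NH4NO3) = 21.348 × 1/1 = 21.348 mol.
Mass of NH4NO3 = 21.348 mol × 80.052 g/mol = 1709.0 g.
Actual mass collected = 1709.0 g × 0.944 = 1613.3 g.

1613 g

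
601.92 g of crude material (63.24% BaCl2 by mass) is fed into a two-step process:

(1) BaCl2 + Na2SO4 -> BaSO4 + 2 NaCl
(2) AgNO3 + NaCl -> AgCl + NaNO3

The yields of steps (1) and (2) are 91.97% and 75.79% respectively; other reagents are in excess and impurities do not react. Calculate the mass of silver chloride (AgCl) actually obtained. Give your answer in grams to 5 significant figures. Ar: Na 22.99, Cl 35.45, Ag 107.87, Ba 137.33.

365.24 g

Pure BaCl2 = 601.92 × 0.6324 = 380.654 g.
M(BaCl2) = 137.33 + 2(35.45) = 208.23 g/mol.
M(AgCl) = 107.87 + 35.45 = 143.32 g/mol.
n(BaCl2) = 380.654 / 208.23 = 1.82805 mol.
Step 1 (BaCl2:NaCl = 1:2): theoretical n(NaCl) = 3.65609 mol; at 91.97% yield, n(NaCl) = 3.36251 mol.
Step 2 (NaCl:AgCl = 1:1): theoretical n(AgCl) = 3.36251 mol, so theoretical mass = 3.36251 × 143.32 = 481.915 g.
At 75.79% yield, actual mass of AgCl = 481.915 × 0.7579 = 365.243 g.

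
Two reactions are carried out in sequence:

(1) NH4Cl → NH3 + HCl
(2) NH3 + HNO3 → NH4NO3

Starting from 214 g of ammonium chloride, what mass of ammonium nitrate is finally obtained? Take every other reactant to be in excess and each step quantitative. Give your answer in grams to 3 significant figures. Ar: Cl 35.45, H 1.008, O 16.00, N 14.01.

320 g

M(NH4Cl) = 14.01 + 4(1.008) + 35.45 = 53.492 g/mol.
M(NH4NO3) = 2(14.01) + 4(1.008) + 3(16.00) = 80.052 g/mol.
n(NH4Cl) = 214.0 / 53.492 = 4.001 mol.
Step 1 gives a 1:1 ratio of NH4Cl to NH3, so n(NH3) = 4.001 mol.
In step 2 the NH3:NH4NO3 ratio is 1:1, so n(NH4NO3) = 4.001 mol.
Mass of NH4NO3 = 4.001 × 80.052 = 320.3 g.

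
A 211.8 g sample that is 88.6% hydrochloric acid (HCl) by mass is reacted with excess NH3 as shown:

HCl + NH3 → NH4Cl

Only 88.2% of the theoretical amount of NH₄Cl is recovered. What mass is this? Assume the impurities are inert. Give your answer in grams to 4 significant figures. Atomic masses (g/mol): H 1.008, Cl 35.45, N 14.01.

Pure HCl available = 211.8 g × 0.886 = 187.65 g.
M(HCl) = 1.008 + 35.45 = 36.458 g/mol.
M(NH4Cl) = 14.01 + 4(1.008) + 35.45 = 53.492 g/mol.
n(HCl) = 187.65 g / 36.458 g/mol = 5.1472 mol.
From the equation the HCl:NH4Cl mole ratio is 1:1, so n(NH4Cl) = 5.1472 × 1/1 = 5.1472 mol.
Mass of NH4Cl = 5.1472 mol × 53.492 g/mol = 275.33 g.
Actual mass collected = 275.33 g × 0.882 = 242.84 g.

242.8 g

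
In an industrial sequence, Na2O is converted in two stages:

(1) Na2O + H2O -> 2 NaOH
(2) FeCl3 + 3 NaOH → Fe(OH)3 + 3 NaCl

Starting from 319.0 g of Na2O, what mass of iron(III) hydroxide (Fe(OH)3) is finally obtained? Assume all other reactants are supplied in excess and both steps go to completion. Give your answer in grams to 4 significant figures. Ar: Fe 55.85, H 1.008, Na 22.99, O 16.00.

366.7 g

M(Na2O) = 2(22.99) + 16.00 = 61.98 g/mol.
M(Fe(OH)3) = 55.85 + 3(16.00) + 3(1.008) = 106.874 g/mol.
n(Na2O) = 319.00 / 61.98 = 5.1468 mol.
Step 1 gives a 1:2 ratio of Na2O to NaOH, so n(NaOH) = 10.294 mol.
In step 2 the NaOH:Fe(OH)3 ratio is 3:1, so n(Fe(OH)3) = 3.4312 mol.
Mass of Fe(OH)3 = 3.4312 × 106.874 = 366.71 g.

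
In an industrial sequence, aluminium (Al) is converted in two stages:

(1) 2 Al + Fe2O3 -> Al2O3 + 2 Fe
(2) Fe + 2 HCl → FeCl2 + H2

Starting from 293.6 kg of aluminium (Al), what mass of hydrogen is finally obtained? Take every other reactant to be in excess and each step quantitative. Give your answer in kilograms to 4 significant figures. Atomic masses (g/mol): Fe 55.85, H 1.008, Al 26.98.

21.94 kg

M(Al) = 26.98 g/mol.
M(H2) = 2(1.008) = 2.016 g/mol.
293.6 kg = 293600 g.
n(Al) = 293600 / 26.98 = 10882 mol.
Step 1 gives a 2:2 ratio of Al to Fe, so n(Fe) = 10882 mol.
In step 2 the Fe:H2 ratio is 1:1, so n(H2) = 10882 mol.
Mass of H2 = 10882 × 2.016 = 21938 g = 21.94 kg.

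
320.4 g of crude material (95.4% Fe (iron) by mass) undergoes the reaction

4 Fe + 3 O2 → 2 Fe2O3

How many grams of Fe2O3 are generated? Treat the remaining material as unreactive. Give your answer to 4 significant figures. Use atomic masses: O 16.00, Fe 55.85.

437.0 g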